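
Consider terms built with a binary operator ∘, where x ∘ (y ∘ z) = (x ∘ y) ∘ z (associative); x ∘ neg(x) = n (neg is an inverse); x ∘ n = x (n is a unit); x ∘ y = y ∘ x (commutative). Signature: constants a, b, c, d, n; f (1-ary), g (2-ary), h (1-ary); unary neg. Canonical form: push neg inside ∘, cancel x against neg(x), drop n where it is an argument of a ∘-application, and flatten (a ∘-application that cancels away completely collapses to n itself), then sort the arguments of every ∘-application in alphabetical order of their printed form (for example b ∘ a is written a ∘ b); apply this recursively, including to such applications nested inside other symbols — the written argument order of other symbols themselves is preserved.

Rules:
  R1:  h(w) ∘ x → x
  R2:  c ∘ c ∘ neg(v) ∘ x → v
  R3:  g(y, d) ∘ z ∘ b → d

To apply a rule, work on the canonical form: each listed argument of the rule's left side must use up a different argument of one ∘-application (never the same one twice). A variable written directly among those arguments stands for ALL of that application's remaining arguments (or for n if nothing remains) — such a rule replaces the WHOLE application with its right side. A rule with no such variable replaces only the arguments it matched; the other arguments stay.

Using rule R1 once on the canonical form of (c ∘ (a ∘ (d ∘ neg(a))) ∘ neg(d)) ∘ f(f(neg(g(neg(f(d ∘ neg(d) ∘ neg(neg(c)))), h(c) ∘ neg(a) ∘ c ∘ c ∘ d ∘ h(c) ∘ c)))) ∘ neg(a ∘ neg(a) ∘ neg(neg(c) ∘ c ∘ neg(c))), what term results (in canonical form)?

Canonical form:  f(f(neg(g(neg(f(c)), c ∘ c ∘ c ∘ d ∘ h(c) ∘ h(c) ∘ neg(a)))))
R1 matches:  uses h(c);  w := c, x := c ∘ c ∘ c ∘ d ∘ h(c) ∘ neg(a)
Every leftover argument binds to the variable; the entire application is replaced.
Result:  f(f(neg(g(neg(f(c)), c ∘ c ∘ c ∘ d ∘ h(c) ∘ neg(a)))))

Answer: f(f(neg(g(neg(f(c)), c ∘ c ∘ c ∘ d ∘ h(c) ∘ neg(a)))))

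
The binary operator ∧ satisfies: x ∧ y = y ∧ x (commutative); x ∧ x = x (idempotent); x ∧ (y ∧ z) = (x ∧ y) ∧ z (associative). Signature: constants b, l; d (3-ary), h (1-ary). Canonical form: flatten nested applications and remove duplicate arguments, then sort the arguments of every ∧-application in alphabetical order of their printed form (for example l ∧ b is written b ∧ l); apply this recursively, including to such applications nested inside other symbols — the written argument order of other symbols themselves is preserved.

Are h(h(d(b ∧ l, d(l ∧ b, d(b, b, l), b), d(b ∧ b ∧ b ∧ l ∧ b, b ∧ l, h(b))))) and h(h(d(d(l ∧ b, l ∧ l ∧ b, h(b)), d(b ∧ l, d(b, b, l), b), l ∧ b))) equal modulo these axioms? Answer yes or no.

Answer: no — h(h(d(b ∧ l, d(b ∧ l, d(b, b, l), b), d(b ∧ l, b ∧ l, h(b))))) vs h(h(d(d(b ∧ l, b ∧ l, h(b)), d(b ∧ l, d(b, b, l), b), b ∧ l)))

Derivation:
Left:  h(h(d(b ∧ l, d(l ∧ b, d(b, b, l), b), d(b ∧ b ∧ b ∧ l ∧ b, b ∧ l, h(b)))))
  Descend into:  b ∧ b ∧ b ∧ l ∧ b
  Drop duplicates:  drop duplicate b, b, b
  Order the arguments:  b ∧ l
  Put back:  h(h(d(b ∧ l, d(b ∧ l, d(b, b, l), b), d(b ∧ l, b ∧ l, h(b)))))
Right:  h(h(d(d(l ∧ b, l ∧ l ∧ b, h(b)), d(b ∧ l, d(b, b, l), b), l ∧ b)))
  Focus inside:  l ∧ l ∧ b
  Drop duplicates:  drop duplicate l
  Order the arguments:  b ∧ l
  Rebuild:  h(h(d(d(b ∧ l, b ∧ l, h(b)), d(b ∧ l, d(b, b, l), b), b ∧ l)))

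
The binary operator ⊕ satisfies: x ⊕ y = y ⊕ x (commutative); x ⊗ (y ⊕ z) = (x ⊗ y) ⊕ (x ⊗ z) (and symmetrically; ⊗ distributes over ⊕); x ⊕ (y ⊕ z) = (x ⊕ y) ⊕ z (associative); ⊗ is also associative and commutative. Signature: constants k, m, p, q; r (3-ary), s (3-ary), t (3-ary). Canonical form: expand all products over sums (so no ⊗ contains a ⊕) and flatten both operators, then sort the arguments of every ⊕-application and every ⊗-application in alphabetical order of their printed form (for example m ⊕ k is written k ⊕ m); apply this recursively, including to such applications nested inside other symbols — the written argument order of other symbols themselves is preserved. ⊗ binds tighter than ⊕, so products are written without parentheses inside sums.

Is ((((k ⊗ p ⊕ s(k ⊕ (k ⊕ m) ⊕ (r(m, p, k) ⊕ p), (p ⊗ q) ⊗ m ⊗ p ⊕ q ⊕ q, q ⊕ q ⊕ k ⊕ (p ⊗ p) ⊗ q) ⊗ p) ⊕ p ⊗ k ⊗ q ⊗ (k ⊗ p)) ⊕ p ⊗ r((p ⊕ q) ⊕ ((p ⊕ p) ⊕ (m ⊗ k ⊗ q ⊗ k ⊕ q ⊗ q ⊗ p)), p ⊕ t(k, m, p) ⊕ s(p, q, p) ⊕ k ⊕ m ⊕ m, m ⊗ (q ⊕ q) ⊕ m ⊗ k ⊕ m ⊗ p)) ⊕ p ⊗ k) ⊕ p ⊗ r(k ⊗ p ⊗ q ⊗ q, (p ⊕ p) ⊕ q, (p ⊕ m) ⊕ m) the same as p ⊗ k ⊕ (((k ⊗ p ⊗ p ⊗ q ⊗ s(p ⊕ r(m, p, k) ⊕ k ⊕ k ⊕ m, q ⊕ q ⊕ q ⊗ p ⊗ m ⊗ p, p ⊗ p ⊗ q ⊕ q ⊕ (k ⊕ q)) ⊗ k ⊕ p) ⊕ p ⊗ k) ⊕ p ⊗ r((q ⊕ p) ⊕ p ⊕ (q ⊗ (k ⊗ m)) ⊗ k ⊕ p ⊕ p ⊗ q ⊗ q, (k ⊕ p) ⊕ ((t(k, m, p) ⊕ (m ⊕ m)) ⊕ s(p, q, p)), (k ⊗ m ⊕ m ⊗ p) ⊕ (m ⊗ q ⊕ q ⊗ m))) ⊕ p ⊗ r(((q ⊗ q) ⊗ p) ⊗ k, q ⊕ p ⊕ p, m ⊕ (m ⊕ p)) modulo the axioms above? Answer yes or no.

Answer: no — k ⊗ k ⊗ p ⊗ p ⊗ q ⊕ k ⊗ p ⊕ k ⊗ p ⊕ p ⊗ r(k ⊗ k ⊗ m ⊗ q ⊕ p ⊕ p ⊕ p ⊕ p ⊗ q ⊗ q ⊕ q, k ⊕ m ⊕ m ⊕ p ⊕ s(p, q, p) ⊕ t(k, m, p), k ⊗ m ⊕ m ⊗ p ⊕ m ⊗ q ⊕ m ⊗ q) ⊕ p ⊗ r(k ⊗ p ⊗ q ⊗ q, p ⊕ p ⊕ q, m ⊕ m ⊕ p) ⊕ p ⊗ s(k ⊕ k ⊕ m ⊕ p ⊕ r(m, p, k), m ⊗ p ⊗ p ⊗ q ⊕ q ⊕ q, k ⊕ p ⊗ p ⊗ q ⊕ q ⊕ q) vs k ⊗ k ⊗ p ⊗ p ⊗ q ⊗ s(k ⊕ k ⊕ m ⊕ p ⊕ r(m, p, k), m ⊗ p ⊗ p ⊗ q ⊕ q ⊕ q, k ⊕ p ⊗ p ⊗ q ⊕ q ⊕ q) ⊕ k ⊗ p ⊕ k ⊗ p ⊕ p ⊕ p ⊗ r(k ⊗ k ⊗ m ⊗ q ⊕ p ⊕ p ⊕ p ⊕ p ⊗ q ⊗ q ⊕ q, k ⊕ m ⊕ m ⊕ p ⊕ s(p, q, p) ⊕ t(k, m, p), k ⊗ m ⊕ m ⊗ p ⊕ m ⊗ q ⊕ m ⊗ q) ⊕ p ⊗ r(k ⊗ p ⊗ q ⊗ q, p ⊕ p ⊕ q, m ⊕ m ⊕ p)

Derivation:
Left:  ((((k ⊗ p ⊕ s(k ⊕ (k ⊕ m) ⊕ (r(m, p, k) ⊕ p), (p ⊗ q) ⊗ m ⊗ p ⊕ q ⊕ q, q ⊕ q ⊕ k ⊕ (p ⊗ p) ⊗ q) ⊗ p) ⊕ p ⊗ k ⊗ q ⊗ (k ⊗ p)) ⊕ p ⊗ r((p ⊕ q) ⊕ ((p ⊕ p) ⊕ (m ⊗ k ⊗ q ⊗ k ⊕ q ⊗ q ⊗ p)), p ⊕ t(k, m, p) ⊕ s(p, q, p) ⊕ k ⊕ m ⊕ m, m ⊗ (q ⊕ q) ⊕ m ⊗ k ⊕ m ⊗ p)) ⊕ p ⊗ k) ⊕ p ⊗ r(k ⊗ p ⊗ q ⊗ q, (p ⊕ p) ⊕ q, (p ⊕ m) ⊕ m)
  Expand:  k ⊗ p ⊕ p ⊗ s(k ⊕ k ⊕ m ⊕ p ⊕ r(m, p, k), m ⊗ p ⊗ p ⊗ q ⊕ q ⊕ q, k ⊕ p ⊗ p ⊗ q ⊕ q ⊕ q) ⊕ k ⊗ k ⊗ p ⊗ p ⊗ q ⊕ p ⊗ r(k ⊗ k ⊗ m ⊗ q ⊕ p ⊕ p ⊕ p ⊕ p ⊗ q ⊗ q ⊕ q, k ⊕ m ⊕ m ⊕ p ⊕ s(p, q, p) ⊕ t(k, m, p), k ⊗ m ⊕ m ⊗ p ⊕ m ⊗ q ⊕ m ⊗ q) ⊕ k ⊗ p ⊕ p ⊗ r(k ⊗ p ⊗ q ⊗ q, p ⊕ p ⊕ q, m ⊕ m ⊕ p)
  Order the arguments:  k ⊗ k ⊗ p ⊗ p ⊗ q ⊕ k ⊗ p ⊕ k ⊗ p ⊕ p ⊗ r(k ⊗ k ⊗ m ⊗ q ⊕ p ⊕ p ⊕ p ⊕ p ⊗ q ⊗ q ⊕ q, k ⊕ m ⊕ m ⊕ p ⊕ s(p, q, p) ⊕ t(k, m, p), k ⊗ m ⊕ m ⊗ p ⊕ m ⊗ q ⊕ m ⊗ q) ⊕ p ⊗ r(k ⊗ p ⊗ q ⊗ q, p ⊕ p ⊕ q, m ⊕ m ⊕ p) ⊕ p ⊗ s(k ⊕ k ⊕ m ⊕ p ⊕ r(m, p, k), m ⊗ p ⊗ p ⊗ q ⊕ q ⊕ q, k ⊕ p ⊗ p ⊗ q ⊕ q ⊕ q)
Right:  p ⊗ k ⊕ (((k ⊗ p ⊗ p ⊗ q ⊗ s(p ⊕ r(m, p, k) ⊕ k ⊕ k ⊕ m, q ⊕ q ⊕ q ⊗ p ⊗ m ⊗ p, p ⊗ p ⊗ q ⊕ q ⊕ (k ⊕ q)) ⊗ k ⊕ p) ⊕ p ⊗ k) ⊕ p ⊗ r((q ⊕ p) ⊕ p ⊕ (q ⊗ (k ⊗ m)) ⊗ k ⊕ p ⊕ p ⊗ q ⊗ q, (k ⊕ p) ⊕ ((t(k, m, p) ⊕ (m ⊕ m)) ⊕ s(p, q, p)), (k ⊗ m ⊕ m ⊗ p) ⊕ (m ⊗ q ⊕ q ⊗ m))) ⊕ p ⊗ r(((q ⊗ q) ⊗ p) ⊗ k, q ⊕ p ⊕ p, m ⊕ (m ⊕ p))
  Merge nested applications:  k ⊗ p ⊕ k ⊗ k ⊗ p ⊗ p ⊗ q ⊗ s(k ⊕ k ⊕ m ⊕ p ⊕ r(m, p, k), m ⊗ p ⊗ p ⊗ q ⊕ q ⊕ q, k ⊕ p ⊗ p ⊗ q ⊕ q ⊕ q) ⊕ p ⊕ k ⊗ p ⊕ p ⊗ r(k ⊗ k ⊗ m ⊗ q ⊕ p ⊕ p ⊕ p ⊕ p ⊗ q ⊗ q ⊕ q, k ⊕ m ⊕ m ⊕ p ⊕ s(p, q, p) ⊕ t(k, m, p), k ⊗ m ⊕ m ⊗ p ⊕ m ⊗ q ⊕ m ⊗ q) ⊕ p ⊗ r(k ⊗ p ⊗ q ⊗ q, p ⊕ p ⊕ q, m ⊕ m ⊕ p)
  Sort:  k ⊗ k ⊗ p ⊗ p ⊗ q ⊗ s(k ⊕ k ⊕ m ⊕ p ⊕ r(m, p, k), m ⊗ p ⊗ p ⊗ q ⊕ q ⊕ q, k ⊕ p ⊗ p ⊗ q ⊕ q ⊕ q) ⊕ k ⊗ p ⊕ k ⊗ p ⊕ p ⊕ p ⊗ r(k ⊗ k ⊗ m ⊗ q ⊕ p ⊕ p ⊕ p ⊕ p ⊗ q ⊗ q ⊕ q, k ⊕ m ⊕ m ⊕ p ⊕ s(p, q, p) ⊕ t(k, m, p), k ⊗ m ⊕ m ⊗ p ⊕ m ⊗ q ⊕ m ⊗ q) ⊕ p ⊗ r(k ⊗ p ⊗ q ⊗ q, p ⊕ p ⊕ q, m ⊕ m ⊕ p)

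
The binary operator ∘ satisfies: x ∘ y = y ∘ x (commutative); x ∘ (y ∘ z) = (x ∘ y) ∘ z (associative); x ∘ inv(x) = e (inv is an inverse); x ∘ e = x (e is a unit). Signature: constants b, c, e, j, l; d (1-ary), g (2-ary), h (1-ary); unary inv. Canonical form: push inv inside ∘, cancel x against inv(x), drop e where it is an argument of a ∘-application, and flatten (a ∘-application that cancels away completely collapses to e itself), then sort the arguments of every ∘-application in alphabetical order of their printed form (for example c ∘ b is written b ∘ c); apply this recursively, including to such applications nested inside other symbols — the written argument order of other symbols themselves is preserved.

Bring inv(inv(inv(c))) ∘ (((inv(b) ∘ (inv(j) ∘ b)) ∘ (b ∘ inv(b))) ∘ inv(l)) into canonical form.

Answer: inv(c) ∘ inv(j) ∘ inv(l)

Derivation:
Push inv inside:  distribute inv over ∘ and collapse double inv
Cancel:  b cancels
Collect:  inv(c) ∘ inv(j) ∘ inv(l)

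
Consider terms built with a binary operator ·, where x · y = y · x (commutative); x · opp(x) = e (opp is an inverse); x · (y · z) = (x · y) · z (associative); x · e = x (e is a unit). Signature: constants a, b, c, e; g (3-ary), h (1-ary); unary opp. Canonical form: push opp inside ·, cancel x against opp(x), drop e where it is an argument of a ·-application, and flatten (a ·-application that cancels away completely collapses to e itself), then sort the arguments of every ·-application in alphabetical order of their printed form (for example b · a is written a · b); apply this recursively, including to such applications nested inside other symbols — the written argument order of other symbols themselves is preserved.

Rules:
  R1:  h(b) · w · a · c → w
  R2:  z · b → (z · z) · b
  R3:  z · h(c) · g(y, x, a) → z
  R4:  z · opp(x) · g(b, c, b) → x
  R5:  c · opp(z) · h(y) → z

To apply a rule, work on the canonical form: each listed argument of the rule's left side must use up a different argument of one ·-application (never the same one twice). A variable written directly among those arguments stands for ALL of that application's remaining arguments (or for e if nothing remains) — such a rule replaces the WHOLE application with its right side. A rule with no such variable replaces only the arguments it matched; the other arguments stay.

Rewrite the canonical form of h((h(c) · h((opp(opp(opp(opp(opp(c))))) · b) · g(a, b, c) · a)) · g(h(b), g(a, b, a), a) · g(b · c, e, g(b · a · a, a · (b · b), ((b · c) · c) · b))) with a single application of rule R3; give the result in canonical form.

Canonical form:  h(g(b · c, e, g(a · a · b, a · b · b, b · b · c · c)) · g(h(b), g(a, b, a), a) · h(a · b · g(a, b, c) · opp(c)) · h(c))
Apply R3:  consuming g(h(b), g(a, b, a), a), h(c);  x := g(a, b, a), y := h(b), z := g(b · c, e, g(a · a · b, a · b · b, b · b · c · c)) · h(a · b · g(a, b, c) · opp(c))
The extension variable absorbs all remaining arguments, so the whole application is rewritten.
New term:  h(g(b · c, e, g(a · a · b, a · b · b, b · b · c · c)) · h(a · b · g(a, b, c) · opp(c)))

Answer: h(g(b · c, e, g(a · a · b, a · b · b, b · b · c · c)) · h(a · b · g(a, b, c) · opp(c)))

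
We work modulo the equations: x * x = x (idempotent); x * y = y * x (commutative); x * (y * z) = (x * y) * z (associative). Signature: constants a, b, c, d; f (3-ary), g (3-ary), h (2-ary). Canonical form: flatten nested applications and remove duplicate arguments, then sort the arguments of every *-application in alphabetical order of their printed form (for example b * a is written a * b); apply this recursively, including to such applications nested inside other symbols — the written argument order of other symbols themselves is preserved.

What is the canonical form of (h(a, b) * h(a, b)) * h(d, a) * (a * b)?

Un-nest:  h(a, b) * h(a, b) * h(d, a) * a * b
Idempotence:  drop duplicate h(a, b)
Sort arguments:  a * b * h(a, b) * h(d, a)

Answer: a * b * h(a, b) * h(d, a)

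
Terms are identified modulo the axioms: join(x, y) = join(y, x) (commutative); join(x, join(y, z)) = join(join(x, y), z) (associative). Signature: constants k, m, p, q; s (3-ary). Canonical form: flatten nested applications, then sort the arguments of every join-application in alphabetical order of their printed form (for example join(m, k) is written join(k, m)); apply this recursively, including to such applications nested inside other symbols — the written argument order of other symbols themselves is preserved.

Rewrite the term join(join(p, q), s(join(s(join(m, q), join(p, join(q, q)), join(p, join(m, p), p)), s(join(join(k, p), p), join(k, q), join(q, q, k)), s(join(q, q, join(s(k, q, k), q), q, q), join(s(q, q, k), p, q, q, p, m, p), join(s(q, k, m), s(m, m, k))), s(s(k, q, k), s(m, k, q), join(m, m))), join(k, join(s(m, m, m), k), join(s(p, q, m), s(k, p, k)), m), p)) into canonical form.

Answer: join(p, q, s(join(s(join(k, p, p), join(k, q), join(k, q, q)), s(join(m, q), join(p, q, q), join(m, p, p, p)), s(join(q, q, q, q, q, s(k, q, k)), join(m, p, p, p, q, q, s(q, q, k)), join(s(m, m, k), s(q, k, m))), s(s(k, q, k), s(m, k, q), join(m, m))), join(k, k, m, s(k, p, k), s(m, m, m), s(p, q, m)), p))

Derivation:
Flatten:  join(p, q, s(join(s(join(m, q), join(p, join(q, q)), join(p, join(m, p), p)), s(join(join(k, p), p), join(k, q), join(q, q, k)), s(join(q, q, join(s(k, q, k), q), q, q), join(s(q, q, k), p, q, q, p, m, p), join(s(q, k, m), s(m, m, k))), s(s(k, q, k), s(m, k, q), join(m, m))), join(k, join(s(m, m, m), k), join(s(p, q, m), s(k, p, k)), m), p))
Inside:  s(join(s(join(m, q), join(p, join(q, q)), join(p, join(m, p), p)), s(join(join(k, p), p), join(k, q), join(q, q, k)), s(join(q, q, join(s(k, q, k), q), q, q), join(s(q, q, k), p, q, q, p, m, p), join(s(q, k, m), s(m, m, k))), s(s(k, q, k), s(m, k, q), join(m, m))), join(k, join(s(m, m, m), k), join(s(p, q, m), s(k, p, k)), m), p)  →  s(join(s(join(k, p, p), join(k, q), join(k, q, q)), s(join(m, q), join(p, q, q), join(m, p, p, p)), s(join(q, q, q, q, q, s(k, q, k)), join(m, p, p, p, q, q, s(q, q, k)), join(s(m, m, k), s(q, k, m))), s(s(k, q, k), s(m, k, q), join(m, m))), join(k, k, m, s(k, p, k), s(m, m, m), s(p, q, m)), p)
Order the arguments:  join(p, q, s(join(s(join(k, p, p), join(k, q), join(k, q, q)), s(join(m, q), join(p, q, q), join(m, p, p, p)), s(join(q, q, q, q, q, s(k, q, k)), join(m, p, p, p, q, q, s(q, q, k)), join(s(m, m, k), s(q, k, m))), s(s(k, q, k), s(m, k, q), join(m, m))), join(k, k, m, s(k, p, k), s(m, m, m), s(p, q, m)), p))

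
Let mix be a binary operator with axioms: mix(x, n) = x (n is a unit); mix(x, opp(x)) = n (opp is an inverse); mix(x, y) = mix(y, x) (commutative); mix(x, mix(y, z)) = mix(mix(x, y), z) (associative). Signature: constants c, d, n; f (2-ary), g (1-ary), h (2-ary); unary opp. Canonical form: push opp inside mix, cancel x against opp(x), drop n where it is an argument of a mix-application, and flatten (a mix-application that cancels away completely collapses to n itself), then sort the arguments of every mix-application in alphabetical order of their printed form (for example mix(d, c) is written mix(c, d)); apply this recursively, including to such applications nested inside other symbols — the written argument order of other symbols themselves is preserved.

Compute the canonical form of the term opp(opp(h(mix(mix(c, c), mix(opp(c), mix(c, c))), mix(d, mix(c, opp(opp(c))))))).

Answer: h(mix(c, c, c), mix(c, c, d))

Derivation:
Push opp inside:  distribute opp over mix and collapse double opp
Collect terms:  h(mix(c, c, c), mix(c, c, d))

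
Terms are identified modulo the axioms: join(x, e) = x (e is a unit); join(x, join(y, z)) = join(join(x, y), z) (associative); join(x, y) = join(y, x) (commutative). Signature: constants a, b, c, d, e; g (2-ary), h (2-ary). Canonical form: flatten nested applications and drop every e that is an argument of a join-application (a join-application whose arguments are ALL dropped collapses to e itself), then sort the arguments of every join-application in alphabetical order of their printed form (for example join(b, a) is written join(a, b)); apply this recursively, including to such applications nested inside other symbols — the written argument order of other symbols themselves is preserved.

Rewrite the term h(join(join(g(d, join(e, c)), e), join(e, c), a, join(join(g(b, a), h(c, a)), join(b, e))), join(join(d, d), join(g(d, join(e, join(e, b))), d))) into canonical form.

Descend into:  join(join(g(d, join(e, c)), e), join(e, c), a, join(join(g(b, a), h(c, a)), join(b, e)))
Un-nest:  join(g(d, join(e, c)), e, e, c, a, g(b, a), h(c, a), b, e)
Simplify inside:  g(d, join(e, c))  →  g(d, c)
Unit:  drop e (×3)
Order the arguments:  join(a, b, c, g(b, a), g(d, c), h(c, a))
Put back:  h(join(a, b, c, g(b, a), g(d, c), h(c, a)), join(d, d, d, g(d, b)))

Answer: h(join(a, b, c, g(b, a), g(d, c), h(c, a)), join(d, d, d, g(d, b)))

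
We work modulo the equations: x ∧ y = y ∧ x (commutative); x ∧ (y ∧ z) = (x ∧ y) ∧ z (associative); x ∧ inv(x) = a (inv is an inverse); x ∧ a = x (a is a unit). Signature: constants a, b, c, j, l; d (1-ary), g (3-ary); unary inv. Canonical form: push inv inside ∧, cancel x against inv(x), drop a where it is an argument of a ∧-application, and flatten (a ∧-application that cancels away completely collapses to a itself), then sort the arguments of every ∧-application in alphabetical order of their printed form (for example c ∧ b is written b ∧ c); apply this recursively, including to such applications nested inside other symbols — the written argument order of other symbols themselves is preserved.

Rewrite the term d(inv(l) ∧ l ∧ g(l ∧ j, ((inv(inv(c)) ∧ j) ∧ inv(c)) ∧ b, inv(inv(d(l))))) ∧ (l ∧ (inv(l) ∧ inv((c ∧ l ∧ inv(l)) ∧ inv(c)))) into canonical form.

Answer: d(g(j ∧ l, b ∧ j, d(l)))

Derivation:
Push inv inside:  distribute inv over ∧ and collapse double inv
Cancel:  l cancels; c cancels
Collect terms:  d(g(j ∧ l, b ∧ j, d(l)))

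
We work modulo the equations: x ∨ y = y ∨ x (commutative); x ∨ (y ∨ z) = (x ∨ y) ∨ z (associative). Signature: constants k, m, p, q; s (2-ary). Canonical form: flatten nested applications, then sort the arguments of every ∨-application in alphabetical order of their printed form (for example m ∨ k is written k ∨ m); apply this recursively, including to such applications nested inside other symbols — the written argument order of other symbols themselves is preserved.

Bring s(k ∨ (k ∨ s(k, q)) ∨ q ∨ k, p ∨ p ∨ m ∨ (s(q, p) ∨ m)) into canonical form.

Answer: s(k ∨ k ∨ k ∨ q ∨ s(k, q), m ∨ m ∨ p ∨ p ∨ s(q, p))

Derivation:
Descend into:  p ∨ p ∨ m ∨ (s(q, p) ∨ m)
Merge nested applications:  p ∨ p ∨ m ∨ s(q, p) ∨ m
Sort:  m ∨ m ∨ p ∨ p ∨ s(q, p)
Rebuild:  s(k ∨ k ∨ k ∨ q ∨ s(k, q), m ∨ m ∨ p ∨ p ∨ s(q, p))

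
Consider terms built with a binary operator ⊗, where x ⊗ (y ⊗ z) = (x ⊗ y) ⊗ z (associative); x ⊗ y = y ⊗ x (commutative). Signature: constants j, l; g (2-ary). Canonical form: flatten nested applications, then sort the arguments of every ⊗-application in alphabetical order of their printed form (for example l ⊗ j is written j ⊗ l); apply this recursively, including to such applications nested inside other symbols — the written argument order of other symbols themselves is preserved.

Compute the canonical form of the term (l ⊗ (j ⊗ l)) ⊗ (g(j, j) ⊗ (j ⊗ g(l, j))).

Answer: g(j, j) ⊗ g(l, j) ⊗ j ⊗ j ⊗ l ⊗ l

Derivation:
Merge nested applications:  l ⊗ j ⊗ l ⊗ g(j, j) ⊗ j ⊗ g(l, j)
Sort arguments:  g(j, j) ⊗ g(l, j) ⊗ j ⊗ j ⊗ l ⊗ l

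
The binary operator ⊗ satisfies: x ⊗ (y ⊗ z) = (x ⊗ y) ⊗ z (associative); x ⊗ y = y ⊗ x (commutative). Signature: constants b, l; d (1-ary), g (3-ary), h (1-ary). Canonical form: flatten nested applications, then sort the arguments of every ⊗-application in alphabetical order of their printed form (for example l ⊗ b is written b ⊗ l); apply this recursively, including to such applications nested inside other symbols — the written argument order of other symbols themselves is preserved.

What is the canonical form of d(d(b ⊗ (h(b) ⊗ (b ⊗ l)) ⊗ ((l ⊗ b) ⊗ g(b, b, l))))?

Work inside:  b ⊗ (h(b) ⊗ (b ⊗ l)) ⊗ ((l ⊗ b) ⊗ g(b, b, l))
Un-nest:  b ⊗ h(b) ⊗ b ⊗ l ⊗ l ⊗ b ⊗ g(b, b, l)
Sort arguments:  b ⊗ b ⊗ b ⊗ g(b, b, l) ⊗ h(b) ⊗ l ⊗ l
Reassemble:  d(d(b ⊗ b ⊗ b ⊗ g(b, b, l) ⊗ h(b) ⊗ l ⊗ l))

Answer: d(d(b ⊗ b ⊗ b ⊗ g(b, b, l) ⊗ h(b) ⊗ l ⊗ l))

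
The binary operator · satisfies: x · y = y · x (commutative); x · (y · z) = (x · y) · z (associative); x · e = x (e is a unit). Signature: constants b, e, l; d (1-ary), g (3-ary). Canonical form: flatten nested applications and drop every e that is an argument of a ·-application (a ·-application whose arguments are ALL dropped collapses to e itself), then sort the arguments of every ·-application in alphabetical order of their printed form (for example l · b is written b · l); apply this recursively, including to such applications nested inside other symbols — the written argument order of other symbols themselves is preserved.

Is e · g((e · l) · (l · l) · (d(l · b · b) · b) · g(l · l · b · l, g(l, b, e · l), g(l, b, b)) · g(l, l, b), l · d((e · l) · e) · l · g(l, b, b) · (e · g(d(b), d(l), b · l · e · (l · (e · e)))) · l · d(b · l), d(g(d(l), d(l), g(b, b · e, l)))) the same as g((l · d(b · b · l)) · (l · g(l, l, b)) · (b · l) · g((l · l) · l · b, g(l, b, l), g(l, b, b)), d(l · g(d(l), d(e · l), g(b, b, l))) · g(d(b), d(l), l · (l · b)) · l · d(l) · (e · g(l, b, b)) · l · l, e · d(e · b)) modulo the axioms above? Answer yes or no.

Left:  e · g((e · l) · (l · l) · (d(l · b · b) · b) · g(l · l · b · l, g(l, b, e · l), g(l, b, b)) · g(l, l, b), l · d((e · l) · e) · l · g(l, b, b) · (e · g(d(b), d(l), b · l · e · (l · (e · e)))) · l · d(b · l), d(g(d(l), d(l), g(b, b · e, l))))
  Inside:  g((e · l) · (l · l) · (d(l · b · b) · b) · g(l · l · b · l, g(l, b, e · l), g(l, b, b)) · g(l, l, b), l · d((e · l) · e) · l · g(l, b, b) · (e · g(d(b), d(l), b · l · e · (l · (e · e)))) · l · d(b · l), d(g(d(l), d(l), g(b, b · e, l))))  →  g(b · d(b · b · l) · g(b · l · l · l, g(l, b, l), g(l, b, b)) · g(l, l, b) · l · l · l, d(b · l) · d(l) · g(d(b), d(l), b · l · l) · g(l, b, b) · l · l · l, d(g(d(l), d(l), g(b, b, l))))
  Drop the unit:  drop e
  Order the arguments:  g(b · d(b · b · l) · g(b · l · l · l, g(l, b, l), g(l, b, b)) · g(l, l, b) · l · l · l, d(b · l) · d(l) · g(d(b), d(l), b · l · l) · g(l, b, b) · l · l · l, d(g(d(l), d(l), g(b, b, l))))
Right:  g((l · d(b · b · l)) · (l · g(l, l, b)) · (b · l) · g((l · l) · l · b, g(l, b, l), g(l, b, b)), d(l · g(d(l), d(e · l), g(b, b, l))) · g(d(b), d(l), l · (l · b)) · l · d(l) · (e · g(l, b, b)) · l · l, e · d(e · b))
  Work inside:  d(l · g(d(l), d(e · l), g(b, b, l))) · g(d(b), d(l), l · (l · b)) · l · d(l) · (e · g(l, b, b)) · l · l
  Flatten:  d(l · g(d(l), d(e · l), g(b, b, l))) · g(d(b), d(l), l · (l · b)) · l · d(l) · e · g(l, b, b) · l · l
  Inside:  d(l · g(d(l), d(e · l), g(b, b, l)))  →  d(g(d(l), d(l), g(b, b, l)) · l)
  Canonicalize subterm:  g(d(b), d(l), l · (l · b))  →  g(d(b), d(l), b · l · l)
  Units out:  drop e
  Order the arguments:  d(g(d(l), d(l), g(b, b, l)) · l) · d(l) · g(d(b), d(l), b · l · l) · g(l, b, b) · l · l · l
  Put back:  g(b · d(b · b · l) · g(b · l · l · l, g(l, b, l), g(l, b, b)) · g(l, l, b) · l · l · l, d(g(d(l), d(l), g(b, b, l)) · l) · d(l) · g(d(b), d(l), b · l · l) · g(l, b, b) · l · l · l, d(b))

Answer: no — g(b · d(b · b · l) · g(b · l · l · l, g(l, b, l), g(l, b, b)) · g(l, l, b) · l · l · l, d(b · l) · d(l) · g(d(b), d(l), b · l · l) · g(l, b, b) · l · l · l, d(g(d(l), d(l), g(b, b, l)))) vs g(b · d(b · b · l) · g(b · l · l · l, g(l, b, l), g(l, b, b)) · g(l, l, b) · l · l · l, d(g(d(l), d(l), g(b, b, l)) · l) · d(l) · g(d(b), d(l), b · l · l) · g(l, b, b) · l · l · l, d(b))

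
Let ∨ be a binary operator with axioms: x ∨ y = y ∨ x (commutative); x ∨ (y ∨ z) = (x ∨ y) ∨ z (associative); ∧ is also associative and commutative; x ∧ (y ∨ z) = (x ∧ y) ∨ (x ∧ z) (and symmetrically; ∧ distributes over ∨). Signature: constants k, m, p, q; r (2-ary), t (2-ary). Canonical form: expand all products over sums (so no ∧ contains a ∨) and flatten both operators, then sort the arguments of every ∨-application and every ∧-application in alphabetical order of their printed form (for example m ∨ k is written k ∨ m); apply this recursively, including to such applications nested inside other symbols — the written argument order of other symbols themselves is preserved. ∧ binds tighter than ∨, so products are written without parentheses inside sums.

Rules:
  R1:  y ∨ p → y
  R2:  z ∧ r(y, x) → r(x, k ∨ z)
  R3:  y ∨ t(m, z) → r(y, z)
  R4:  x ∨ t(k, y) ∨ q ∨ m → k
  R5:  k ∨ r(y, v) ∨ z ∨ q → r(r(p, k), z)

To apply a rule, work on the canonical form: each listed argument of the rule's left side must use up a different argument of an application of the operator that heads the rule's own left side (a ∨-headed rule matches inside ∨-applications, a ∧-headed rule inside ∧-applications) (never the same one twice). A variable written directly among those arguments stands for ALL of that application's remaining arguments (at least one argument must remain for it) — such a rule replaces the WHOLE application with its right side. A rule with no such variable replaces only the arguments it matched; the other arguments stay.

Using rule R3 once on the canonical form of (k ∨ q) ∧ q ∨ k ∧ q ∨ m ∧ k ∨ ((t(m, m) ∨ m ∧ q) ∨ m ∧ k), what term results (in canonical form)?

Answer: r(k ∧ m ∨ k ∧ m ∨ k ∧ q ∨ k ∧ q ∨ m ∧ q ∨ q ∧ q, m)

Derivation:
Canonical form:  k ∧ m ∨ k ∧ m ∨ k ∧ q ∨ k ∧ q ∨ m ∧ q ∨ q ∧ q ∨ t(m, m)
Match R3:  consume t(m, m);  y := k ∧ m ∨ k ∧ m ∨ k ∧ q ∨ k ∧ q ∨ m ∧ q ∨ q ∧ q, z := m
The variable takes the whole remainder — replace the entire application.
Giving:  r(k ∧ m ∨ k ∧ m ∨ k ∧ q ∨ k ∧ q ∨ m ∧ q ∨ q ∧ q, m)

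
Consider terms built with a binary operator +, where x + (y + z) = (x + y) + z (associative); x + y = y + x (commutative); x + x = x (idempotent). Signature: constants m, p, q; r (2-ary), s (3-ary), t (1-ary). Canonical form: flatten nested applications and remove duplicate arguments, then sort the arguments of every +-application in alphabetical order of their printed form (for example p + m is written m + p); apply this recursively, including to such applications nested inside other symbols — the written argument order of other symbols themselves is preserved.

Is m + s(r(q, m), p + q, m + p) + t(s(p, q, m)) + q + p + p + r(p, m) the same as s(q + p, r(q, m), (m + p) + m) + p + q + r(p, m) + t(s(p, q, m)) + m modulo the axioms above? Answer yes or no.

Answer: no — m + p + q + r(p, m) + s(r(q, m), p + q, m + p) + t(s(p, q, m)) vs m + p + q + r(p, m) + s(p + q, r(q, m), m + p) + t(s(p, q, m))

Derivation:
Left:  m + s(r(q, m), p + q, m + p) + t(s(p, q, m)) + q + p + p + r(p, m)
  Deduplicate:  drop duplicate p
  Order the arguments:  m + p + q + r(p, m) + s(r(q, m), p + q, m + p) + t(s(p, q, m))
Right:  s(q + p, r(q, m), (m + p) + m) + p + q + r(p, m) + t(s(p, q, m)) + m
  Inside:  s(q + p, r(q, m), (m + p) + m)  →  s(p + q, r(q, m), m + p)
  Order the arguments:  m + p + q + r(p, m) + s(p + q, r(q, m), m + p) + t(s(p, q, m))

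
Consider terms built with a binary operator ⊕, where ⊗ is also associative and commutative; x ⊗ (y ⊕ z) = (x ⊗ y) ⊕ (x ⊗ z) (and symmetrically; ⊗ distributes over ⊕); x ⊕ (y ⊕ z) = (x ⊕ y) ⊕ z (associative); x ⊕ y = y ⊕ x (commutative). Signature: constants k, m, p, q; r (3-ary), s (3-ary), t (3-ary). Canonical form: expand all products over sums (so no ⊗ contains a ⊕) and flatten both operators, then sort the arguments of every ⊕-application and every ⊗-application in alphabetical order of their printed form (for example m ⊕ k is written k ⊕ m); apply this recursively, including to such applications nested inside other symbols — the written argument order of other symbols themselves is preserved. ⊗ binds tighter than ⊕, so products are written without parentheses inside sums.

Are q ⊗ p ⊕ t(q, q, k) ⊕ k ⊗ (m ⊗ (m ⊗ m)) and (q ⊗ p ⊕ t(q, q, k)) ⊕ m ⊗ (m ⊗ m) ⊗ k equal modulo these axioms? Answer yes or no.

Left:  q ⊗ p ⊕ t(q, q, k) ⊕ k ⊗ (m ⊗ (m ⊗ m))
  Un-nest:  p ⊗ q ⊕ t(q, q, k) ⊕ k ⊗ m ⊗ m ⊗ m
  Sort arguments:  k ⊗ m ⊗ m ⊗ m ⊕ p ⊗ q ⊕ t(q, q, k)
Right:  (q ⊗ p ⊕ t(q, q, k)) ⊕ m ⊗ (m ⊗ m) ⊗ k
  Flatten:  p ⊗ q ⊕ t(q, q, k) ⊕ k ⊗ m ⊗ m ⊗ m
  Sort:  k ⊗ m ⊗ m ⊗ m ⊕ p ⊗ q ⊕ t(q, q, k)

Answer: yes — both canonical forms are k ⊗ m ⊗ m ⊗ m ⊕ p ⊗ q ⊕ t(q, q, k)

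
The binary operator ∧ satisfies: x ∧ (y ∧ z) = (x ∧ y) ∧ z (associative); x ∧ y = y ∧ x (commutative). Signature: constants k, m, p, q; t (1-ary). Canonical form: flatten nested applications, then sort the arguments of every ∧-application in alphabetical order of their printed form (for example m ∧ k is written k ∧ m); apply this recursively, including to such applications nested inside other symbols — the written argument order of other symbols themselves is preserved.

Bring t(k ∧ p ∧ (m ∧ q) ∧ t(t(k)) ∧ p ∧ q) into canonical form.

Descend into:  k ∧ p ∧ (m ∧ q) ∧ t(t(k)) ∧ p ∧ q
Un-nest:  k ∧ p ∧ m ∧ q ∧ t(t(k)) ∧ p ∧ q
Sort:  k ∧ m ∧ p ∧ p ∧ q ∧ q ∧ t(t(k))
Reassemble:  t(k ∧ m ∧ p ∧ p ∧ q ∧ q ∧ t(t(k)))

Answer: t(k ∧ m ∧ p ∧ p ∧ q ∧ q ∧ t(t(k)))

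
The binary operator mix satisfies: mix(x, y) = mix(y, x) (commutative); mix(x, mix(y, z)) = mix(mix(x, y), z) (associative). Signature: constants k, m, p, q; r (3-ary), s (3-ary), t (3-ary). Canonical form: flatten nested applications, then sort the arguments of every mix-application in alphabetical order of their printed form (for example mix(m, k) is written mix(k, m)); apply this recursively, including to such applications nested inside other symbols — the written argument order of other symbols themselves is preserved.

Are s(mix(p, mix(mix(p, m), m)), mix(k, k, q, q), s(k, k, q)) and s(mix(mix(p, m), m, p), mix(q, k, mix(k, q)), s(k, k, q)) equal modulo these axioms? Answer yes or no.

Left:  s(mix(p, mix(mix(p, m), m)), mix(k, k, q, q), s(k, k, q))
  Focus inside:  mix(p, mix(mix(p, m), m))
  Un-nest:  mix(p, p, m, m)
  Sort:  mix(m, m, p, p)
  Reassemble:  s(mix(m, m, p, p), mix(k, k, q, q), s(k, k, q))
Right:  s(mix(mix(p, m), m, p), mix(q, k, mix(k, q)), s(k, k, q))
  Focus inside:  mix(q, k, mix(k, q))
  Flatten:  mix(q, k, k, q)
  Sort arguments:  mix(k, k, q, q)
  Put back:  s(mix(m, m, p, p), mix(k, k, q, q), s(k, k, q))

Answer: yes — both canonical forms are s(mix(m, m, p, p), mix(k, k, q, q), s(k, k, q))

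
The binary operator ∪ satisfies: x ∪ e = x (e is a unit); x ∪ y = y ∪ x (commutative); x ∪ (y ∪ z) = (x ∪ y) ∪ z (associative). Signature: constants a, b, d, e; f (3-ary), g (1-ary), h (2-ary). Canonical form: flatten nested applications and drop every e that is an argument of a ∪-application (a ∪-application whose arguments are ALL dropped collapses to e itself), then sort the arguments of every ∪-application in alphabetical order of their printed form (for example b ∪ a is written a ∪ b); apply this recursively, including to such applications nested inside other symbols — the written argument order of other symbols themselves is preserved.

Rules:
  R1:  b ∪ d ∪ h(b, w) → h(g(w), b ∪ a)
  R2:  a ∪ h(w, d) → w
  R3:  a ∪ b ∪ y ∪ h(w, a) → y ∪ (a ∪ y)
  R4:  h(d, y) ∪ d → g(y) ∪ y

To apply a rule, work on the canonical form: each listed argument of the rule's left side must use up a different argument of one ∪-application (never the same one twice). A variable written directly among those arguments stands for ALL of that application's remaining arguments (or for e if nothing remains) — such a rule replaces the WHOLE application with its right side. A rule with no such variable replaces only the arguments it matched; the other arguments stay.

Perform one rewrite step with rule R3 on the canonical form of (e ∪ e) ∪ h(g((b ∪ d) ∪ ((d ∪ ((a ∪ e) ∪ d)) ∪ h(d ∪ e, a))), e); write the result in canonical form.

Canonical form:  h(g(a ∪ b ∪ d ∪ d ∪ d ∪ h(d, a)), e)
Match R3:  consume a, b, h(d, a);  w := d, y := d ∪ d ∪ d
The variable takes the whole remainder — replace the entire application.
New term:  h(g(a ∪ d ∪ d ∪ d ∪ d ∪ d ∪ d), e)

Answer: h(g(a ∪ d ∪ d ∪ d ∪ d ∪ d ∪ d), e)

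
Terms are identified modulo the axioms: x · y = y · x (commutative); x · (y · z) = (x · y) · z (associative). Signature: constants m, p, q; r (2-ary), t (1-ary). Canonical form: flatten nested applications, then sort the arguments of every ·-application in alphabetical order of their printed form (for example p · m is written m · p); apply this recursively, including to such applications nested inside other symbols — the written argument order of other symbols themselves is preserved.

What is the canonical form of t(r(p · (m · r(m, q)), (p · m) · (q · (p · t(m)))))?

Answer: t(r(m · p · r(m, q), m · p · p · q · t(m)))

Derivation:
Work inside:  (p · m) · (q · (p · t(m)))
Merge nested applications:  p · m · q · p · t(m)
Order the arguments:  m · p · p · q · t(m)
Reassemble:  t(r(m · p · r(m, q), m · p · p · q · t(m)))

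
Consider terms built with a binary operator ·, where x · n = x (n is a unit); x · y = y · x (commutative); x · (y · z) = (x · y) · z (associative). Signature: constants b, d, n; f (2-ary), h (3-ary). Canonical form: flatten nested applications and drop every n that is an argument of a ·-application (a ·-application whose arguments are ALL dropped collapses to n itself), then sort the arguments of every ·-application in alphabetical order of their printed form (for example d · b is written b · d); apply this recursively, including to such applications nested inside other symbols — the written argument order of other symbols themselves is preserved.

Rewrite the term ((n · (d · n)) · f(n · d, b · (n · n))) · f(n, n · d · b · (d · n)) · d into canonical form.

Answer: d · d · f(d, b) · f(n, b · d · d)

Derivation:
Merge nested applications:  n · d · n · f(n · d, b · (n · n)) · f(n, n · d · b · (d · n)) · d
Canonicalize subterm:  f(n · d, b · (n · n))  →  f(d, b)
Simplify inside:  f(n, n · d · b · (d · n))  →  f(n, b · d · d)
Units out:  drop n (×2)
Order the arguments:  d · d · f(d, b) · f(n, b · d · d)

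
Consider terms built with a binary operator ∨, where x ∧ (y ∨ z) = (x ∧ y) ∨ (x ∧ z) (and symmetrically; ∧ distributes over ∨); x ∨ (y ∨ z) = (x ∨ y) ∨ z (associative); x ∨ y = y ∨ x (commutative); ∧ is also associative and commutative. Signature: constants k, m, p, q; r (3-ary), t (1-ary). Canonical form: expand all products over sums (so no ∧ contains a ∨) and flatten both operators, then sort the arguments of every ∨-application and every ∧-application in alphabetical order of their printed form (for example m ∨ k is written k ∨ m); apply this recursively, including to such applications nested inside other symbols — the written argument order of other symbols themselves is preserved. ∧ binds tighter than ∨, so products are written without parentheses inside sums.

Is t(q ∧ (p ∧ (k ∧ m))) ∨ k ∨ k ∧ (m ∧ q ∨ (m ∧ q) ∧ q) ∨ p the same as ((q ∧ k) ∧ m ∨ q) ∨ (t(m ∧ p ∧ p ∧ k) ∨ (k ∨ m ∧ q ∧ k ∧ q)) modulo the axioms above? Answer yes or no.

Answer: no — k ∨ k ∧ m ∧ q ∨ k ∧ m ∧ q ∧ q ∨ p ∨ t(k ∧ m ∧ p ∧ q) vs k ∨ k ∧ m ∧ q ∨ k ∧ m ∧ q ∧ q ∨ q ∨ t(k ∧ m ∧ p ∧ p)

Derivation:
Left:  t(q ∧ (p ∧ (k ∧ m))) ∨ k ∨ k ∧ (m ∧ q ∨ (m ∧ q) ∧ q) ∨ p
  Expand:  t(k ∧ m ∧ p ∧ q) ∨ k ∨ k ∧ m ∧ q ∨ k ∧ m ∧ q ∧ q ∨ p
  Sort:  k ∨ k ∧ m ∧ q ∨ k ∧ m ∧ q ∧ q ∨ p ∨ t(k ∧ m ∧ p ∧ q)
Right:  ((q ∧ k) ∧ m ∨ q) ∨ (t(m ∧ p ∧ p ∧ k) ∨ (k ∨ m ∧ q ∧ k ∧ q))
  Flatten:  k ∧ m ∧ q ∨ q ∨ t(k ∧ m ∧ p ∧ p) ∨ k ∨ k ∧ m ∧ q ∧ q
  Sort:  k ∨ k ∧ m ∧ q ∨ k ∧ m ∧ q ∧ q ∨ q ∨ t(k ∧ m ∧ p ∧ p)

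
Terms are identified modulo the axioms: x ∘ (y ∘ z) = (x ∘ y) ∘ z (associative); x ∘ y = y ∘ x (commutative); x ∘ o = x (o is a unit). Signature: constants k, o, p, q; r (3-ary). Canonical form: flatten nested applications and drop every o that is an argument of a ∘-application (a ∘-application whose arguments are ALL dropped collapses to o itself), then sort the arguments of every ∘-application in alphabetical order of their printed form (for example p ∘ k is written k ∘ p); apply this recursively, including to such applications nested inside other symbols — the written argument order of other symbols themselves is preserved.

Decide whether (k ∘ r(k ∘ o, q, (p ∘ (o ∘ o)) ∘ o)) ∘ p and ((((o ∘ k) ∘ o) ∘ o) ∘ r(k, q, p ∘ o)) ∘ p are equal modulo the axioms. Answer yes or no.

Answer: yes — both canonical forms are k ∘ p ∘ r(k, q, p)

Derivation:
Left:  (k ∘ r(k ∘ o, q, (p ∘ (o ∘ o)) ∘ o)) ∘ p
  Flatten:  k ∘ r(k ∘ o, q, (p ∘ (o ∘ o)) ∘ o) ∘ p
  Simplify inside:  r(k ∘ o, q, (p ∘ (o ∘ o)) ∘ o)  →  r(k, q, p)
  Sort arguments:  k ∘ p ∘ r(k, q, p)
Right:  ((((o ∘ k) ∘ o) ∘ o) ∘ r(k, q, p ∘ o)) ∘ p
  Merge nested applications:  o ∘ k ∘ o ∘ o ∘ r(k, q, p ∘ o) ∘ p
  Simplify inside:  r(k, q, p ∘ o)  →  r(k, q, p)
  Drop the unit:  drop o (×3)
  Sort:  k ∘ p ∘ r(k, q, p)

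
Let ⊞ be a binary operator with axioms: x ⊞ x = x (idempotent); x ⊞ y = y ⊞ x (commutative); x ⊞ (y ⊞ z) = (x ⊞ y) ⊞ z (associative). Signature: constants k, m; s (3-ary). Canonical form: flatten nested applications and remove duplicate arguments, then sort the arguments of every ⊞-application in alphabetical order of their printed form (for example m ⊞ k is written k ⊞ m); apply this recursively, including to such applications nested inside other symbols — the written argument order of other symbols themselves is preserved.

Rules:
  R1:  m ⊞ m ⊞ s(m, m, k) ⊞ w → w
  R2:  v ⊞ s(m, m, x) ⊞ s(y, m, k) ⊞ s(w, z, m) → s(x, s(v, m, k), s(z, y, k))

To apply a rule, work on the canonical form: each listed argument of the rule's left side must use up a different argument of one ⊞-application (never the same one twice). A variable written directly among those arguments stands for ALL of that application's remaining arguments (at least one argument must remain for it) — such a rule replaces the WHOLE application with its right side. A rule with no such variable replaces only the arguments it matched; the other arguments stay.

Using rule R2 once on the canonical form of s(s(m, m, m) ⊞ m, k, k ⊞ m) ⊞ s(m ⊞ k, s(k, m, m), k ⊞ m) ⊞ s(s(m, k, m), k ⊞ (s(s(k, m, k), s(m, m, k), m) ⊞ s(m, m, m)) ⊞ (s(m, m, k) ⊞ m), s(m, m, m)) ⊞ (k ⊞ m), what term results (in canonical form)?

Answer: k ⊞ m ⊞ s(k ⊞ m, s(k, m, m), k ⊞ m) ⊞ s(m ⊞ s(m, m, m), k, k ⊞ m) ⊞ s(s(m, k, m), s(m, s(k ⊞ m, m, k), s(s(m, m, k), m, k)), s(m, m, m))

Derivation:
Canonical form:  k ⊞ m ⊞ s(k ⊞ m, s(k, m, m), k ⊞ m) ⊞ s(m ⊞ s(m, m, m), k, k ⊞ m) ⊞ s(s(m, k, m), k ⊞ m ⊞ s(m, m, k) ⊞ s(m, m, m) ⊞ s(s(k, m, k), s(m, m, k), m), s(m, m, m))
Apply R2:  consuming s(m, m, k), s(m, m, m), s(s(k, m, k), s(m, m, k), m);  v := k ⊞ m, w := s(k, m, k), x := m, y := m, z := s(m, m, k)
The variable takes the whole remainder — replace the entire application.
New term:  k ⊞ m ⊞ s(k ⊞ m, s(k, m, m), k ⊞ m) ⊞ s(m ⊞ s(m, m, m), k, k ⊞ m) ⊞ s(s(m, k, m), s(m, s(k ⊞ m, m, k), s(s(m, m, k), m, k)), s(m, m, m))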